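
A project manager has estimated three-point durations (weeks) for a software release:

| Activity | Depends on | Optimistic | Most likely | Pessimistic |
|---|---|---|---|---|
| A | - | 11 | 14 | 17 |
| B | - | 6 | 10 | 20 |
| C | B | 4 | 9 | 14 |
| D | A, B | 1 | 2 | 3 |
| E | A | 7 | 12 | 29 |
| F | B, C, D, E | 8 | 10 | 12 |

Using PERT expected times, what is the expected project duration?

38 weeks

te_A = (11 + 4·14 + 17)/6 = 84/6 = 14
te_B = (6 + 4·10 + 20)/6 = 66/6 = 11
te_C = (4 + 4·9 + 14)/6 = 54/6 = 9
te_D = (1 + 4·2 + 3)/6 = 12/6 = 2
te_E = (7 + 4·12 + 29)/6 = 84/6 = 14
te_F = (8 + 4·10 + 12)/6 = 60/6 = 10

Forward pass:
ES_A = 0; EF_A = 14
ES_B = 0; EF_B = 11
ES_C = 11; EF_C = 11+9 = 20
ES_D = max(EF_A=14, EF_B=11) = 14; EF_D = 14+2 = 16
ES_E = 14; EF_E = 14+14 = 28
ES_F = max(EF_B=11, EF_C=20, EF_D=16, EF_E=28) = 28; EF_F = 28+10 = 38
Expected project duration μ = 38 weeks. Critical path: A → E → F.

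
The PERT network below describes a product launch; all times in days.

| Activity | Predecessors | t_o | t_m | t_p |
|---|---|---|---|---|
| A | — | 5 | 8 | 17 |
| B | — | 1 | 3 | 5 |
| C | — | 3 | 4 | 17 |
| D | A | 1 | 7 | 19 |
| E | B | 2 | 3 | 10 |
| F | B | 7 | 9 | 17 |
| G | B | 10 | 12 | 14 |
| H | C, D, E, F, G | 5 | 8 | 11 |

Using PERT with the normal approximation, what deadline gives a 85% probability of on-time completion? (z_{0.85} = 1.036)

28.9 days

te_A = (5 + 4·8 + 17)/6 = 54/6 = 9; σ²_A = ((17−5)/6)² = 4.000
te_B = (1 + 4·3 + 5)/6 = 18/6 = 3; σ²_B = ((5−1)/6)² = 0.444
te_C = (3 + 4·4 + 17)/6 = 36/6 = 6; σ²_C = ((17−3)/6)² = 5.444
te_D = (1 + 4·7 + 19)/6 = 48/6 = 8; σ²_D = ((19−1)/6)² = 9.000
te_E = (2 + 4·3 + 10)/6 = 24/6 = 4; σ²_E = ((10−2)/6)² = 1.778
te_F = (7 + 4·9 + 17)/6 = 60/6 = 10; σ²_F = ((17−7)/6)² = 2.778
te_G = (10 + 4·12 + 14)/6 = 72/6 = 12; σ²_G = ((14−10)/6)² = 0.444
te_H = (5 + 4·8 + 11)/6 = 48/6 = 8; σ²_H = ((11−5)/6)² = 1.000

Forward pass:
ES_A = 0; EF_A = 9
ES_B = 0; EF_B = 3
ES_C = 0; EF_C = 6
ES_D = 9; EF_D = 9+8 = 17
ES_E = 3; EF_E = 3+4 = 7
ES_F = 3; EF_F = 3+10 = 13
ES_G = 3; EF_G = 3+12 = 15
ES_H = max(EF_C=6, EF_D=17, EF_E=7, EF_F=13, EF_G=15) = 17; EF_H = 17+8 = 25
Expected project duration μ = 25 days. Critical path: A → D → H.

Variance along critical path = 4.000 + 9.000 + 1.000 = 14.000; σ = 3.742 days.
D = μ + z·σ = 25 + 1.036·3.742 = 28.9 days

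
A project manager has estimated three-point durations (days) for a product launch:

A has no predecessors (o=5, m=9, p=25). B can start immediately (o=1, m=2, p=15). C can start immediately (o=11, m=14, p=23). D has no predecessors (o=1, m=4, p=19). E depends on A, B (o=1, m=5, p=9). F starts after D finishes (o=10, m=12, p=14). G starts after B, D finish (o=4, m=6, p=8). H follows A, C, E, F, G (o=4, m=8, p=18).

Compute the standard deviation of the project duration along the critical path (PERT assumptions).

3.86 days

te_A = (5 + 4·9 + 25)/6 = 66/6 = 11; σ²_A = ((25−5)/6)² = 11.111
te_B = (1 + 4·2 + 15)/6 = 24/6 = 4; σ²_B = ((15−1)/6)² = 5.444
te_C = (11 + 4·14 + 23)/6 = 90/6 = 15; σ²_C = ((23−11)/6)² = 4.000
te_D = (1 + 4·4 + 19)/6 = 36/6 = 6; σ²_D = ((19−1)/6)² = 9.000
te_E = (1 + 4·5 + 9)/6 = 30/6 = 5; σ²_E = ((9−1)/6)² = 1.778
te_F = (10 + 4·12 + 14)/6 = 72/6 = 12; σ²_F = ((14−10)/6)² = 0.444
te_G = (4 + 4·6 + 8)/6 = 36/6 = 6; σ²_G = ((8−4)/6)² = 0.444
te_H = (4 + 4·8 + 18)/6 = 54/6 = 9; σ²_H = ((18−4)/6)² = 5.444

Forward pass:
ES_A = 0; EF_A = 11
ES_B = 0; EF_B = 4
ES_C = 0; EF_C = 15
ES_D = 0; EF_D = 6
ES_E = max(EF_A=11, EF_B=4) = 11; EF_E = 11+5 = 16
ES_F = 6; EF_F = 6+12 = 18
ES_G = max(EF_B=4, EF_D=6) = 6; EF_G = 6+6 = 12
ES_H = max(EF_A=11, EF_C=15, EF_E=16, EF_F=18, EF_G=12) = 18; EF_H = 18+9 = 27
Expected project duration μ = 27 days. Critical path: D → F → H.

Variance along critical path = 9.000 + 0.444 + 5.444 = 14.889
σ = √14.889 = 3.859 days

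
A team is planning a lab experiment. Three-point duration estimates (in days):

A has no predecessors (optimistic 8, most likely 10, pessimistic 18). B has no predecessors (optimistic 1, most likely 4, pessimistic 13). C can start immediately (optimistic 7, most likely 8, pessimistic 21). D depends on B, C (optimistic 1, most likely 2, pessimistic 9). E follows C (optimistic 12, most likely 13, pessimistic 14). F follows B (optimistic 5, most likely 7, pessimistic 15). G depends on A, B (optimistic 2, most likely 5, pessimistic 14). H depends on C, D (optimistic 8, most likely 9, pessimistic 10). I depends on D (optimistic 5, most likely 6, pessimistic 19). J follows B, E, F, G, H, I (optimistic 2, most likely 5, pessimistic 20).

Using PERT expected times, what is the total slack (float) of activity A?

6 days

te_A = (8 + 4·10 + 18)/6 = 66/6 = 11
te_B = (1 + 4·4 + 13)/6 = 30/6 = 5
te_C = (7 + 4·8 + 21)/6 = 60/6 = 10
te_D = (1 + 4·2 + 9)/6 = 18/6 = 3
te_E = (12 + 4·13 + 14)/6 = 78/6 = 13
te_F = (5 + 4·7 + 15)/6 = 48/6 = 8
te_G = (2 + 4·5 + 14)/6 = 36/6 = 6
te_H = (8 + 4·9 + 10)/6 = 54/6 = 9
te_I = (5 + 4·6 + 19)/6 = 48/6 = 8
te_J = (2 + 4·5 + 20)/6 = 42/6 = 7

Forward pass:
ES_A = 0; EF_A = 11
ES_B = 0; EF_B = 5
ES_C = 0; EF_C = 10
ES_D = max(EF_B=5, EF_C=10) = 10; EF_D = 10+3 = 13
ES_E = 10; EF_E = 10+13 = 23
ES_F = 5; EF_F = 5+8 = 13
ES_G = max(EF_A=11, EF_B=5) = 11; EF_G = 11+6 = 17
ES_H = max(EF_C=10, EF_D=13) = 13; EF_H = 13+9 = 22
ES_I = 13; EF_I = 13+8 = 21
ES_J = max(EF_B=5, EF_E=23, EF_F=13, EF_G=17, EF_H=22, EF_I=21) = 23; EF_J = 23+7 = 30
Expected project duration μ = 30 days. Critical path: C → E → J.

Backward pass:
LF_J = 30; LS_J = 30−7 = 23
LF_I = LS_J = 23; LS_I = 23−8 = 15
LF_H = LS_J = 23; LS_H = 23−9 = 14
LF_G = LS_J = 23; LS_G = 23−6 = 17
LF_F = LS_J = 23; LS_F = 23−8 = 15
LF_E = LS_J = 23; LS_E = 23−13 = 10
LF_D = min(LS_H=14, LS_I=15) = 14; LS_D = 14−3 = 11
LF_C = min(LS_D=11, LS_E=10, LS_H=14) = 10; LS_C = 10−10 = 0
LF_B = min(LS_D=11, LS_F=15, LS_G=17, LS_J=23) = 11; LS_B = 11−5 = 6
LF_A = LS_G = 17; LS_A = 17−11 = 6
Slack_A = LS_A − ES_A = 6 − 0 = 6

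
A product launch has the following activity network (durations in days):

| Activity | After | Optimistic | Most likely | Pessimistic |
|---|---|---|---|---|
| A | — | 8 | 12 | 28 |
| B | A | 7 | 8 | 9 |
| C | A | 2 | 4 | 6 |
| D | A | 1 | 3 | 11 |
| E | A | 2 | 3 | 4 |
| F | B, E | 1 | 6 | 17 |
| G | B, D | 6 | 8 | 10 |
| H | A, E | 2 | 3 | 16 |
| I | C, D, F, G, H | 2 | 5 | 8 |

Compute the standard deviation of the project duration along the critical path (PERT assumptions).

te_A = (8 + 4·12 + 28)/6 = 84/6 = 14; σ²_A = ((28−8)/6)² = 11.111
te_B = (7 + 4·8 + 9)/6 = 48/6 = 8; σ²_B = ((9−7)/6)² = 0.111
te_C = (2 + 4·4 + 6)/6 = 24/6 = 4; σ²_C = ((6−2)/6)² = 0.444
te_D = (1 + 4·3 + 11)/6 = 24/6 = 4; σ²_D = ((11−1)/6)² = 2.778
te_E = (2 + 4·3 + 4)/6 = 18/6 = 3; σ²_E = ((4−2)/6)² = 0.111
te_F = (1 + 4·6 + 17)/6 = 42/6 = 7; σ²_F = ((17−1)/6)² = 7.111
te_G = (6 + 4·8 + 10)/6 = 48/6 = 8; σ²_G = ((10−6)/6)² = 0.444
te_H = (2 + 4·3 + 16)/6 = 30/6 = 5; σ²_H = ((16−2)/6)² = 5.444
te_I = (2 + 4·5 + 8)/6 = 30/6 = 5; σ²_I = ((8−2)/6)² = 1.000

Forward pass:
ES_A = 0; EF_A = 14
ES_B = 14; EF_B = 14+8 = 22
ES_C = 14; EF_C = 14+4 = 18
ES_D = 14; EF_D = 14+4 = 18
ES_E = 14; EF_E = 14+3 = 17
ES_F = max(EF_B=22, EF_E=17) = 22; EF_F = 22+7 = 29
ES_G = max(EF_B=22, EF_D=18) = 22; EF_G = 22+8 = 30
ES_H = max(EF_A=14, EF_E=17) = 17; EF_H = 17+5 = 22
ES_I = max(EF_C=18, EF_D=18, EF_F=29, EF_G=30, EF_H=22) = 30; EF_I = 30+5 = 35
Expected project duration μ = 35 days. Critical path: A → B → G → I.

Variance along critical path = 11.111 + 0.111 + 0.444 + 1.000 = 12.667
σ = √12.667 = 3.559 days

3.56 days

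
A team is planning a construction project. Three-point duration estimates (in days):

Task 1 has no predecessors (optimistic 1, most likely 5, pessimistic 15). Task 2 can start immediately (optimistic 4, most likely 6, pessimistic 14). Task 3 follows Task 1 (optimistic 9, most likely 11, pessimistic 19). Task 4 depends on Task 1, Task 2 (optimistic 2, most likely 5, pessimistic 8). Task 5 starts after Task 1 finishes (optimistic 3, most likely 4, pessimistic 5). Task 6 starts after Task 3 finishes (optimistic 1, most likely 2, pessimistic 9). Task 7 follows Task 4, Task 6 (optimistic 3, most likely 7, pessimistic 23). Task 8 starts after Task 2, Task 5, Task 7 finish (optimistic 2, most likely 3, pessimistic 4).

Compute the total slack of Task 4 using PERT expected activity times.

9 days

te_Task 1 = (1 + 4·5 + 15)/6 = 36/6 = 6
te_Task 2 = (4 + 4·6 + 14)/6 = 42/6 = 7
te_Task 3 = (9 + 4·11 + 19)/6 = 72/6 = 12
te_Task 4 = (2 + 4·5 + 8)/6 = 30/6 = 5
te_Task 5 = (3 + 4·4 + 5)/6 = 24/6 = 4
te_Task 6 = (1 + 4·2 + 9)/6 = 18/6 = 3
te_Task 7 = (3 + 4·7 + 23)/6 = 54/6 = 9
te_Task 8 = (2 + 4·3 + 4)/6 = 18/6 = 3

Forward pass:
ES_Task 1 = 0; EF_Task 1 = 6
ES_Task 2 = 0; EF_Task 2 = 7
ES_Task 3 = 6; EF_Task 3 = 6+12 = 18
ES_Task 4 = max(EF_Task 1=6, EF_Task 2=7) = 7; EF_Task 4 = 7+5 = 12
ES_Task 5 = 6; EF_Task 5 = 6+4 = 10
ES_Task 6 = 18; EF_Task 6 = 18+3 = 21
ES_Task 7 = max(EF_Task 4=12, EF_Task 6=21) = 21; EF_Task 7 = 21+9 = 30
ES_Task 8 = max(EF_Task 2=7, EF_Task 5=10, EF_Task 7=30) = 30; EF_Task 8 = 30+3 = 33
Expected project duration μ = 33 days. Critical path: Task 1 → Task 3 → Task 6 → Task 7 → Task 8.

Backward pass:
LF_Task 8 = 33; LS_Task 8 = 33−3 = 30
LF_Task 7 = LS_Task 8 = 30; LS_Task 7 = 30−9 = 21
LF_Task 6 = LS_Task 7 = 21; LS_Task 6 = 21−3 = 18
LF_Task 5 = LS_Task 8 = 30; LS_Task 5 = 30−4 = 26
LF_Task 4 = LS_Task 7 = 21; LS_Task 4 = 21−5 = 16
LF_Task 3 = LS_Task 6 = 18; LS_Task 3 = 18−12 = 6
LF_Task 2 = min(LS_Task 4=16, LS_Task 8=30) = 16; LS_Task 2 = 16−7 = 9
LF_Task 1 = min(LS_Task 3=6, LS_Task 4=16, LS_Task 5=26) = 6; LS_Task 1 = 6−6 = 0
Slack_Task 4 = LS_Task 4 − ES_Task 4 = 16 − 7 = 9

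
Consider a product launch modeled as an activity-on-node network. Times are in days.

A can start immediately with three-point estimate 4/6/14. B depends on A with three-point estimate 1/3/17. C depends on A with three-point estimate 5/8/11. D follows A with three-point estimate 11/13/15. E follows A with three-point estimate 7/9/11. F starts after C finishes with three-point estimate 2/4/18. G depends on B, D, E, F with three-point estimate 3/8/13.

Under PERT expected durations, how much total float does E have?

5 days

te_A = (4 + 4·6 + 14)/6 = 42/6 = 7
te_B = (1 + 4·3 + 17)/6 = 30/6 = 5
te_C = (5 + 4·8 + 11)/6 = 48/6 = 8
te_D = (11 + 4·13 + 15)/6 = 78/6 = 13
te_E = (7 + 4·9 + 11)/6 = 54/6 = 9
te_F = (2 + 4·4 + 18)/6 = 36/6 = 6
te_G = (3 + 4·8 + 13)/6 = 48/6 = 8

Forward pass:
ES_A = 0; EF_A = 7
ES_B = 7; EF_B = 7+5 = 12
ES_C = 7; EF_C = 7+8 = 15
ES_D = 7; EF_D = 7+13 = 20
ES_E = 7; EF_E = 7+9 = 16
ES_F = 15; EF_F = 15+6 = 21
ES_G = max(EF_B=12, EF_D=20, EF_E=16, EF_F=21) = 21; EF_G = 21+8 = 29
Expected project duration μ = 29 days. Critical path: A → C → F → G.

Backward pass:
LF_G = 29; LS_G = 29−8 = 21
LF_F = LS_G = 21; LS_F = 21−6 = 15
LF_E = LS_G = 21; LS_E = 21−9 = 12
LF_D = LS_G = 21; LS_D = 21−13 = 8
LF_C = LS_F = 15; LS_C = 15−8 = 7
LF_B = LS_G = 21; LS_B = 21−5 = 16
LF_A = min(LS_B=16, LS_C=7, LS_D=8, LS_E=12) = 7; LS_A = 7−7 = 0
Slack_E = LS_E − ES_E = 12 − 7 = 5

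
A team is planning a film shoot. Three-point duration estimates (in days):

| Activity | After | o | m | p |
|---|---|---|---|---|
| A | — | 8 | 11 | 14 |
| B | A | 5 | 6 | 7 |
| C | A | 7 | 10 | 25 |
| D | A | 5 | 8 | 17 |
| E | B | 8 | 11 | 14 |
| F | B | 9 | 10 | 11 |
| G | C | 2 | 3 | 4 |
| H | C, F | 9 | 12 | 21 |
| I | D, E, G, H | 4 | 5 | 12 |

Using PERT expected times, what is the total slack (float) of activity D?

20 days

te_A = (8 + 4·11 + 14)/6 = 66/6 = 11
te_B = (5 + 4·6 + 7)/6 = 36/6 = 6
te_C = (7 + 4·10 + 25)/6 = 72/6 = 12
te_D = (5 + 4·8 + 17)/6 = 54/6 = 9
te_E = (8 + 4·11 + 14)/6 = 66/6 = 11
te_F = (9 + 4·10 + 11)/6 = 60/6 = 10
te_G = (2 + 4·3 + 4)/6 = 18/6 = 3
te_H = (9 + 4·12 + 21)/6 = 78/6 = 13
te_I = (4 + 4·5 + 12)/6 = 36/6 = 6

Forward pass:
ES_A = 0; EF_A = 11
ES_B = 11; EF_B = 11+6 = 17
ES_C = 11; EF_C = 11+12 = 23
ES_D = 11; EF_D = 11+9 = 20
ES_E = 17; EF_E = 17+11 = 28
ES_F = 17; EF_F = 17+10 = 27
ES_G = 23; EF_G = 23+3 = 26
ES_H = max(EF_C=23, EF_F=27) = 27; EF_H = 27+13 = 40
ES_I = max(EF_D=20, EF_E=28, EF_G=26, EF_H=40) = 40; EF_I = 40+6 = 46
Expected project duration μ = 46 days. Critical path: A → B → F → H → I.

Backward pass:
LF_I = 46; LS_I = 46−6 = 40
LF_H = LS_I = 40; LS_H = 40−13 = 27
LF_G = LS_I = 40; LS_G = 40−3 = 37
LF_F = LS_H = 27; LS_F = 27−10 = 17
LF_E = LS_I = 40; LS_E = 40−11 = 29
LF_D = LS_I = 40; LS_D = 40−9 = 31
LF_C = min(LS_G=37, LS_H=27) = 27; LS_C = 27−12 = 15
LF_B = min(LS_E=29, LS_F=17) = 17; LS_B = 17−6 = 11
LF_A = min(LS_B=11, LS_C=15, LS_D=31) = 11; LS_A = 11−11 = 0
Slack_D = LS_D − ES_D = 31 − 11 = 20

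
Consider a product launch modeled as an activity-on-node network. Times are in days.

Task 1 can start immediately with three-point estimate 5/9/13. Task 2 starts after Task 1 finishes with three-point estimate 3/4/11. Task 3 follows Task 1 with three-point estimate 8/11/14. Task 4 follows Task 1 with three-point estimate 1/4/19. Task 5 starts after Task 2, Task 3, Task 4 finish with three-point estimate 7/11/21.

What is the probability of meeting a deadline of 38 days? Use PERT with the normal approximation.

0.982

te_Task 1 = (5 + 4·9 + 13)/6 = 54/6 = 9; σ²_Task 1 = ((13−5)/6)² = 1.778
te_Task 2 = (3 + 4·4 + 11)/6 = 30/6 = 5; σ²_Task 2 = ((11−3)/6)² = 1.778
te_Task 3 = (8 + 4·11 + 14)/6 = 66/6 = 11; σ²_Task 3 = ((14−8)/6)² = 1.000
te_Task 4 = (1 + 4·4 + 19)/6 = 36/6 = 6; σ²_Task 4 = ((19−1)/6)² = 9.000
te_Task 5 = (7 + 4·11 + 21)/6 = 72/6 = 12; σ²_Task 5 = ((21−7)/6)² = 5.444

Forward pass:
ES_Task 1 = 0; EF_Task 1 = 9
ES_Task 2 = 9; EF_Task 2 = 9+5 = 14
ES_Task 3 = 9; EF_Task 3 = 9+11 = 20
ES_Task 4 = 9; EF_Task 4 = 9+6 = 15
ES_Task 5 = max(EF_Task 2=14, EF_Task 3=20, EF_Task 4=15) = 20; EF_Task 5 = 20+12 = 32
Expected project duration μ = 32 days. Critical path: Task 1 → Task 3 → Task 5.

Variance along critical path = 1.778 + 1.000 + 5.444 = 8.222; σ = √8.222 = 2.867 days.
Z = (38 − 32) / 2.867 = 2.092
P(T ≤ 38) = Φ(2.092) ≈ 0.982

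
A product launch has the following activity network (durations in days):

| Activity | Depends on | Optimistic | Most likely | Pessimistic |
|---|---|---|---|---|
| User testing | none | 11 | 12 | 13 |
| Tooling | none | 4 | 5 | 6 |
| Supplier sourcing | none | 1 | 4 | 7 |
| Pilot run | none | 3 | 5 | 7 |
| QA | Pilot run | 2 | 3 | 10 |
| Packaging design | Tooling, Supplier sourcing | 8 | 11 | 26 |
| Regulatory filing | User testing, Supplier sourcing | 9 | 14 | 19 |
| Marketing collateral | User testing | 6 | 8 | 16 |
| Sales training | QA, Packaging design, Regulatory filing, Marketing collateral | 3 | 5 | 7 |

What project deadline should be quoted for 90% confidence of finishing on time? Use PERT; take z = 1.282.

te_User testing = (11 + 4·12 + 13)/6 = 72/6 = 12; σ²_User testing = ((13−11)/6)² = 0.111
te_Tooling = (4 + 4·5 + 6)/6 = 30/6 = 5; σ²_Tooling = ((6−4)/6)² = 0.111
te_Supplier sourcing = (1 + 4·4 + 7)/6 = 24/6 = 4; σ²_Supplier sourcing = ((7−1)/6)² = 1.000
te_Pilot run = (3 + 4·5 + 7)/6 = 30/6 = 5; σ²_Pilot run = ((7−3)/6)² = 0.444
te_QA = (2 + 4·3 + 10)/6 = 24/6 = 4; σ²_QA = ((10−2)/6)² = 1.778
te_Packaging design = (8 + 4·11 + 26)/6 = 78/6 = 13; σ²_Packaging design = ((26−8)/6)² = 9.000
te_Regulatory filing = (9 + 4·14 + 19)/6 = 84/6 = 14; σ²_Regulatory filing = ((19−9)/6)² = 2.778
te_Marketing collateral = (6 + 4·8 + 16)/6 = 54/6 = 9; σ²_Marketing collateral = ((16−6)/6)² = 2.778
te_Sales training = (3 + 4·5 + 7)/6 = 30/6 = 5; σ²_Sales training = ((7−3)/6)² = 0.444

Forward pass:
ES_User testing = 0; EF_User testing = 12
ES_Tooling = 0; EF_Tooling = 5
ES_Supplier sourcing = 0; EF_Supplier sourcing = 4
ES_Pilot run = 0; EF_Pilot run = 5
ES_QA = 5; EF_QA = 5+4 = 9
ES_Packaging design = max(EF_Tooling=5, EF_Supplier sourcing=4) = 5; EF_Packaging design = 5+13 = 18
ES_Regulatory filing = max(EF_User testing=12, EF_Supplier sourcing=4) = 12; EF_Regulatory filing = 12+14 = 26
ES_Marketing collateral = 12; EF_Marketing collateral = 12+9 = 21
ES_Sales training = max(EF_QA=9, EF_Packaging design=18, EF_Regulatory filing=26, EF_Marketing collateral=21) = 26; EF_Sales training = 26+5 = 31
Expected project duration μ = 31 days. Critical path: User testing → Regulatory filing → Sales training.

Variance along critical path = 0.111 + 2.778 + 0.444 = 3.333; σ = 1.826 days.
D = μ + z·σ = 31 + 1.282·1.826 = 33.3 days

33.3 days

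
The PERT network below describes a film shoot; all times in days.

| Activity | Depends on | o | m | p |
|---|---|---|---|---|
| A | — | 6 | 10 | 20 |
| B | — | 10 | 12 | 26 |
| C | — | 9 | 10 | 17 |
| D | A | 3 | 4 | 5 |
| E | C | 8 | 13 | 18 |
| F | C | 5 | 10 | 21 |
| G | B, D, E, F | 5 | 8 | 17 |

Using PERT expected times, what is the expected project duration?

33 days

te_A = (6 + 4·10 + 20)/6 = 66/6 = 11
te_B = (10 + 4·12 + 26)/6 = 84/6 = 14
te_C = (9 + 4·10 + 17)/6 = 66/6 = 11
te_D = (3 + 4·4 + 5)/6 = 24/6 = 4
te_E = (8 + 4·13 + 18)/6 = 78/6 = 13
te_F = (5 + 4·10 + 21)/6 = 66/6 = 11
te_G = (5 + 4·8 + 17)/6 = 54/6 = 9

Forward pass:
ES_A = 0; EF_A = 11
ES_B = 0; EF_B = 14
ES_C = 0; EF_C = 11
ES_D = 11; EF_D = 11+4 = 15
ES_E = 11; EF_E = 11+13 = 24
ES_F = 11; EF_F = 11+11 = 22
ES_G = max(EF_B=14, EF_D=15, EF_E=24, EF_F=22) = 24; EF_G = 24+9 = 33
Expected project duration μ = 33 days. Critical path: C → E → G.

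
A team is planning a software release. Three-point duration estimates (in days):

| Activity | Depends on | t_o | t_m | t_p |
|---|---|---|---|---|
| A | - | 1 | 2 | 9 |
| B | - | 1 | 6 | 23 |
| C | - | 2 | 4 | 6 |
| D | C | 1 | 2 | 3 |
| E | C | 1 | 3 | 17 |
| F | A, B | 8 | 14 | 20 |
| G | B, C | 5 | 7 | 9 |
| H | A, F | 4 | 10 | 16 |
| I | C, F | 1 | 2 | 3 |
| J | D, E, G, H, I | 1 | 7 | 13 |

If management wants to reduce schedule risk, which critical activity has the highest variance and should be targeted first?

te_A = (1 + 4·2 + 9)/6 = 18/6 = 3; σ²_A = ((9−1)/6)² = 1.778
te_B = (1 + 4·6 + 23)/6 = 48/6 = 8; σ²_B = ((23−1)/6)² = 13.444
te_C = (2 + 4·4 + 6)/6 = 24/6 = 4; σ²_C = ((6−2)/6)² = 0.444
te_D = (1 + 4·2 + 3)/6 = 12/6 = 2; σ²_D = ((3−1)/6)² = 0.111
te_E = (1 + 4·3 + 17)/6 = 30/6 = 5; σ²_E = ((17−1)/6)² = 7.111
te_F = (8 + 4·14 + 20)/6 = 84/6 = 14; σ²_F = ((20−8)/6)² = 4.000
te_G = (5 + 4·7 + 9)/6 = 42/6 = 7; σ²_G = ((9−5)/6)² = 0.444
te_H = (4 + 4·10 + 16)/6 = 60/6 = 10; σ²_H = ((16−4)/6)² = 4.000
te_I = (1 + 4·2 + 3)/6 = 12/6 = 2; σ²_I = ((3−1)/6)² = 0.111
te_J = (1 + 4·7 + 13)/6 = 42/6 = 7; σ²_J = ((13−1)/6)² = 4.000

Forward pass:
ES_A = 0; EF_A = 3
ES_B = 0; EF_B = 8
ES_C = 0; EF_C = 4
ES_D = 4; EF_D = 4+2 = 6
ES_E = 4; EF_E = 4+5 = 9
ES_F = max(EF_A=3, EF_B=8) = 8; EF_F = 8+14 = 22
ES_G = max(EF_B=8, EF_C=4) = 8; EF_G = 8+7 = 15
ES_H = max(EF_A=3, EF_F=22) = 22; EF_H = 22+10 = 32
ES_I = max(EF_C=4, EF_F=22) = 22; EF_I = 22+2 = 24
ES_J = max(EF_D=6, EF_E=9, EF_G=15, EF_H=32, EF_I=24) = 32; EF_J = 32+7 = 39
Expected project duration μ = 39 days. Critical path: B → F → H → J.

Variances on critical path: σ²_B=13.444, σ²_F=4.000, σ²_H=4.000, σ²_J=4.000.
Largest is σ²_B = 13.444.

B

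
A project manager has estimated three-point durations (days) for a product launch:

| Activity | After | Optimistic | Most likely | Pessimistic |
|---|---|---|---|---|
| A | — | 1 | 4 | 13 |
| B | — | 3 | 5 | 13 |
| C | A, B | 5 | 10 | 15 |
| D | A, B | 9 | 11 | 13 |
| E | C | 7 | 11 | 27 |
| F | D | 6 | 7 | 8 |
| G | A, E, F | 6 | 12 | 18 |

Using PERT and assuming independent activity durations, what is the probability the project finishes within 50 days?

te_A = (1 + 4·4 + 13)/6 = 30/6 = 5; σ²_A = ((13−1)/6)² = 4.000
te_B = (3 + 4·5 + 13)/6 = 36/6 = 6; σ²_B = ((13−3)/6)² = 2.778
te_C = (5 + 4·10 + 15)/6 = 60/6 = 10; σ²_C = ((15−5)/6)² = 2.778
te_D = (9 + 4·11 + 13)/6 = 66/6 = 11; σ²_D = ((13−9)/6)² = 0.444
te_E = (7 + 4·11 + 27)/6 = 78/6 = 13; σ²_E = ((27−7)/6)² = 11.111
te_F = (6 + 4·7 + 8)/6 = 42/6 = 7; σ²_F = ((8−6)/6)² = 0.111
te_G = (6 + 4·12 + 18)/6 = 72/6 = 12; σ²_G = ((18−6)/6)² = 4.000

Forward pass:
ES_A = 0; EF_A = 5
ES_B = 0; EF_B = 6
ES_C = max(EF_A=5, EF_B=6) = 6; EF_C = 6+10 = 16
ES_D = max(EF_A=5, EF_B=6) = 6; EF_D = 6+11 = 17
ES_E = 16; EF_E = 16+13 = 29
ES_F = 17; EF_F = 17+7 = 24
ES_G = max(EF_A=5, EF_E=29, EF_F=24) = 29; EF_G = 29+12 = 41
Expected project duration μ = 41 days. Critical path: B → C → E → G.

Variance along critical path = 2.778 + 2.778 + 11.111 + 4.000 = 20.667; σ = √20.667 = 4.546 days.
Z = (50 − 41) / 4.546 = 1.980
P(T ≤ 50) = Φ(1.980) ≈ 0.976

0.976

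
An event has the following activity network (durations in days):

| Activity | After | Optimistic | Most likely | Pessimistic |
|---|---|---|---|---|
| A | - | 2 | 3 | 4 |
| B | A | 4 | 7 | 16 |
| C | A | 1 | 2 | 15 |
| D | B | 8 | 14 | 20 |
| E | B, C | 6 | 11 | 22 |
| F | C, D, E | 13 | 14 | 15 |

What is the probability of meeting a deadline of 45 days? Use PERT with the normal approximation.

te_A = (2 + 4·3 + 4)/6 = 18/6 = 3; σ²_A = ((4−2)/6)² = 0.111
te_B = (4 + 4·7 + 16)/6 = 48/6 = 8; σ²_B = ((16−4)/6)² = 4.000
te_C = (1 + 4·2 + 15)/6 = 24/6 = 4; σ²_C = ((15−1)/6)² = 5.444
te_D = (8 + 4·14 + 20)/6 = 84/6 = 14; σ²_D = ((20−8)/6)² = 4.000
te_E = (6 + 4·11 + 22)/6 = 72/6 = 12; σ²_E = ((22−6)/6)² = 7.111
te_F = (13 + 4·14 + 15)/6 = 84/6 = 14; σ²_F = ((15−13)/6)² = 0.111

Forward pass:
ES_A = 0; EF_A = 3
ES_B = 3; EF_B = 3+8 = 11
ES_C = 3; EF_C = 3+4 = 7
ES_D = 11; EF_D = 11+14 = 25
ES_E = max(EF_B=11, EF_C=7) = 11; EF_E = 11+12 = 23
ES_F = max(EF_C=7, EF_D=25, EF_E=23) = 25; EF_F = 25+14 = 39
Expected project duration μ = 39 days. Critical path: A → B → D → F.

Variance along critical path = 0.111 + 4.000 + 4.000 + 0.111 = 8.222; σ = √8.222 = 2.867 days.
Z = (45 − 39) / 2.867 = 2.092
P(T ≤ 45) = Φ(2.092) ≈ 0.982

0.982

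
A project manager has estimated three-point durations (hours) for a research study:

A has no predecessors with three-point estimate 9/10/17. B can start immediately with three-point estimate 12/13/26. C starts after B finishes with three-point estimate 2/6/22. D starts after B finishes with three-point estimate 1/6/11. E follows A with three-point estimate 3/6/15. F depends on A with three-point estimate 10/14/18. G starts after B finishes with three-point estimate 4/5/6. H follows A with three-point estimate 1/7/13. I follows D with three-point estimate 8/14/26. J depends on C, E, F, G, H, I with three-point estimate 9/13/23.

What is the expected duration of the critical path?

te_A = (9 + 4·10 + 17)/6 = 66/6 = 11
te_B = (12 + 4·13 + 26)/6 = 90/6 = 15
te_C = (2 + 4·6 + 22)/6 = 48/6 = 8
te_D = (1 + 4·6 + 11)/6 = 36/6 = 6
te_E = (3 + 4·6 + 15)/6 = 42/6 = 7
te_F = (10 + 4·14 + 18)/6 = 84/6 = 14
te_G = (4 + 4·5 + 6)/6 = 30/6 = 5
te_H = (1 + 4·7 + 13)/6 = 42/6 = 7
te_I = (8 + 4·14 + 26)/6 = 90/6 = 15
te_J = (9 + 4·13 + 23)/6 = 84/6 = 14

Forward pass:
ES_A = 0; EF_A = 11
ES_B = 0; EF_B = 15
ES_C = 15; EF_C = 15+8 = 23
ES_D = 15; EF_D = 15+6 = 21
ES_E = 11; EF_E = 11+7 = 18
ES_F = 11; EF_F = 11+14 = 25
ES_G = 15; EF_G = 15+5 = 20
ES_H = 11; EF_H = 11+7 = 18
ES_I = 21; EF_I = 21+15 = 36
ES_J = max(EF_C=23, EF_E=18, EF_F=25, EF_G=20, EF_H=18, EF_I=36) = 36; EF_J = 36+14 = 50
Expected project duration μ = 50 hours. Critical path: B → D → I → J.

50 hours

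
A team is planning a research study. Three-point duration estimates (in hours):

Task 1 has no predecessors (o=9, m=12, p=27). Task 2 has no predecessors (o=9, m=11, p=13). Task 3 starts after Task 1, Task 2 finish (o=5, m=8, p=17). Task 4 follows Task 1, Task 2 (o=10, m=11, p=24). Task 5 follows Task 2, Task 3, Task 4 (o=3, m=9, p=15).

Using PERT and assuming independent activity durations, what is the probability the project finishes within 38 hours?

te_Task 1 = (9 + 4·12 + 27)/6 = 84/6 = 14; σ²_Task 1 = ((27−9)/6)² = 9.000
te_Task 2 = (9 + 4·11 + 13)/6 = 66/6 = 11; σ²_Task 2 = ((13−9)/6)² = 0.444
te_Task 3 = (5 + 4·8 + 17)/6 = 54/6 = 9; σ²_Task 3 = ((17−5)/6)² = 4.000
te_Task 4 = (10 + 4·11 + 24)/6 = 78/6 = 13; σ²_Task 4 = ((24−10)/6)² = 5.444
te_Task 5 = (3 + 4·9 + 15)/6 = 54/6 = 9; σ²_Task 5 = ((15−3)/6)² = 4.000

Forward pass:
ES_Task 1 = 0; EF_Task 1 = 14
ES_Task 2 = 0; EF_Task 2 = 11
ES_Task 3 = max(EF_Task 1=14, EF_Task 2=11) = 14; EF_Task 3 = 14+9 = 23
ES_Task 4 = max(EF_Task 1=14, EF_Task 2=11) = 14; EF_Task 4 = 14+13 = 27
ES_Task 5 = max(EF_Task 2=11, EF_Task 3=23, EF_Task 4=27) = 27; EF_Task 5 = 27+9 = 36
Expected project duration μ = 36 hours. Critical path: Task 1 → Task 4 → Task 5.

Variance along critical path = 9.000 + 5.444 + 4.000 = 18.444; σ = √18.444 = 4.295 hours.
Z = (38 − 36) / 4.295 = 0.466
P(T ≤ 38) = Φ(0.466) ≈ 0.679

0.679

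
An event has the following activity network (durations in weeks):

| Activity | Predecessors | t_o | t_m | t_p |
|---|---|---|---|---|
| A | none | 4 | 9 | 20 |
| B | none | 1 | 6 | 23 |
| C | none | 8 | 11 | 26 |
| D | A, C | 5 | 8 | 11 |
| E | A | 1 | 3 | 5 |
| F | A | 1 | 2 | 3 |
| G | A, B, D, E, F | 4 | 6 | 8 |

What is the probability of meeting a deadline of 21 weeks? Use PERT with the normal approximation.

te_A = (4 + 4·9 + 20)/6 = 60/6 = 10; σ²_A = ((20−4)/6)² = 7.111
te_B = (1 + 4·6 + 23)/6 = 48/6 = 8; σ²_B = ((23−1)/6)² = 13.444
te_C = (8 + 4·11 + 26)/6 = 78/6 = 13; σ²_C = ((26−8)/6)² = 9.000
te_D = (5 + 4·8 + 11)/6 = 48/6 = 8; σ²_D = ((11−5)/6)² = 1.000
te_E = (1 + 4·3 + 5)/6 = 18/6 = 3; σ²_E = ((5−1)/6)² = 0.444
te_F = (1 + 4·2 + 3)/6 = 12/6 = 2; σ²_F = ((3−1)/6)² = 0.111
te_G = (4 + 4·6 + 8)/6 = 36/6 = 6; σ²_G = ((8−4)/6)² = 0.444

Forward pass:
ES_A = 0; EF_A = 10
ES_B = 0; EF_B = 8
ES_C = 0; EF_C = 13
ES_D = max(EF_A=10, EF_C=13) = 13; EF_D = 13+8 = 21
ES_E = 10; EF_E = 10+3 = 13
ES_F = 10; EF_F = 10+2 = 12
ES_G = max(EF_A=10, EF_B=8, EF_D=21, EF_E=13, EF_F=12) = 21; EF_G = 21+6 = 27
Expected project duration μ = 27 weeks. Critical path: C → D → G.

Variance along critical path = 9.000 + 1.000 + 0.444 = 10.444; σ = √10.444 = 3.232 weeks.
Z = (21 − 27) / 3.232 = -1.857
P(T ≤ 21) = Φ(-1.857) ≈ 0.032

0.032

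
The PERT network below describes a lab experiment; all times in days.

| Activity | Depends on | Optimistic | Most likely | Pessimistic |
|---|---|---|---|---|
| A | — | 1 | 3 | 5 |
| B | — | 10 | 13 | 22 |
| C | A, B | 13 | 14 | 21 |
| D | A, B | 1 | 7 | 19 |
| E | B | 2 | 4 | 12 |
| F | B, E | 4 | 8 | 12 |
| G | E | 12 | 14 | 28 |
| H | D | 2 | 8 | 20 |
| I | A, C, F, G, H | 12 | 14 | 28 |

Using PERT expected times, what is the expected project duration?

te_A = (1 + 4·3 + 5)/6 = 18/6 = 3
te_B = (10 + 4·13 + 22)/6 = 84/6 = 14
te_C = (13 + 4·14 + 21)/6 = 90/6 = 15
te_D = (1 + 4·7 + 19)/6 = 48/6 = 8
te_E = (2 + 4·4 + 12)/6 = 30/6 = 5
te_F = (4 + 4·8 + 12)/6 = 48/6 = 8
te_G = (12 + 4·14 + 28)/6 = 96/6 = 16
te_H = (2 + 4·8 + 20)/6 = 54/6 = 9
te_I = (12 + 4·14 + 28)/6 = 96/6 = 16

Forward pass:
ES_A = 0; EF_A = 3
ES_B = 0; EF_B = 14
ES_C = max(EF_A=3, EF_B=14) = 14; EF_C = 14+15 = 29
ES_D = max(EF_A=3, EF_B=14) = 14; EF_D = 14+8 = 22
ES_E = 14; EF_E = 14+5 = 19
ES_F = max(EF_B=14, EF_E=19) = 19; EF_F = 19+8 = 27
ES_G = 19; EF_G = 19+16 = 35
ES_H = 22; EF_H = 22+9 = 31
ES_I = max(EF_A=3, EF_C=29, EF_F=27, EF_G=35, EF_H=31) = 35; EF_I = 35+16 = 51
Expected project duration μ = 51 days. Critical path: B → E → G → I.

51 days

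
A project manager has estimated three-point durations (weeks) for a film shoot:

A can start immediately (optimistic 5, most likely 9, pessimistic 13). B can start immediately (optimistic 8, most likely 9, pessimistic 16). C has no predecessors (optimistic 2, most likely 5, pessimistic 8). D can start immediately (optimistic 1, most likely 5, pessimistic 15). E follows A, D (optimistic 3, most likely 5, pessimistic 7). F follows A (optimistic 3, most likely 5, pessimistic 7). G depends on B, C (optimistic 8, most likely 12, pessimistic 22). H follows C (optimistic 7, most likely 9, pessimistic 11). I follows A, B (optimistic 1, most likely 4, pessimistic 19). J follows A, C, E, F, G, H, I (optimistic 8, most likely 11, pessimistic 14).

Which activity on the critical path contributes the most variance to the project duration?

te_A = (5 + 4·9 + 13)/6 = 54/6 = 9; σ²_A = ((13−5)/6)² = 1.778
te_B = (8 + 4·9 + 16)/6 = 60/6 = 10; σ²_B = ((16−8)/6)² = 1.778
te_C = (2 + 4·5 + 8)/6 = 30/6 = 5; σ²_C = ((8−2)/6)² = 1.000
te_D = (1 + 4·5 + 15)/6 = 36/6 = 6; σ²_D = ((15−1)/6)² = 5.444
te_E = (3 + 4·5 + 7)/6 = 30/6 = 5; σ²_E = ((7−3)/6)² = 0.444
te_F = (3 + 4·5 + 7)/6 = 30/6 = 5; σ²_F = ((7−3)/6)² = 0.444
te_G = (8 + 4·12 + 22)/6 = 78/6 = 13; σ²_G = ((22−8)/6)² = 5.444
te_H = (7 + 4·9 + 11)/6 = 54/6 = 9; σ²_H = ((11−7)/6)² = 0.444
te_I = (1 + 4·4 + 19)/6 = 36/6 = 6; σ²_I = ((19−1)/6)² = 9.000
te_J = (8 + 4·11 + 14)/6 = 66/6 = 11; σ²_J = ((14−8)/6)² = 1.000

Forward pass:
ES_A = 0; EF_A = 9
ES_B = 0; EF_B = 10
ES_C = 0; EF_C = 5
ES_D = 0; EF_D = 6
ES_E = max(EF_A=9, EF_D=6) = 9; EF_E = 9+5 = 14
ES_F = 9; EF_F = 9+5 = 14
ES_G = max(EF_B=10, EF_C=5) = 10; EF_G = 10+13 = 23
ES_H = 5; EF_H = 5+9 = 14
ES_I = max(EF_A=9, EF_B=10) = 10; EF_I = 10+6 = 16
ES_J = max(EF_A=9, EF_C=5, EF_E=14, EF_F=14, EF_G=23, EF_H=14, EF_I=16) = 23; EF_J = 23+11 = 34
Expected project duration μ = 34 weeks. Critical path: B → G → J.

Variances on critical path: σ²_B=1.778, σ²_G=5.444, σ²_J=1.000.
Largest is σ²_G = 5.444.

G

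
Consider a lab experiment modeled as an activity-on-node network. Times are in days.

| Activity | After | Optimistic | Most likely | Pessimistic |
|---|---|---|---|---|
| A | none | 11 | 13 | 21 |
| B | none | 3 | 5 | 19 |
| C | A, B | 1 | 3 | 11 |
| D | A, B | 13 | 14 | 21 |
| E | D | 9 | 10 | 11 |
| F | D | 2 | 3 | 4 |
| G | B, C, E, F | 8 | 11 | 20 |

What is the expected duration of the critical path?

te_A = (11 + 4·13 + 21)/6 = 84/6 = 14
te_B = (3 + 4·5 + 19)/6 = 42/6 = 7
te_C = (1 + 4·3 + 11)/6 = 24/6 = 4
te_D = (13 + 4·14 + 21)/6 = 90/6 = 15
te_E = (9 + 4·10 + 11)/6 = 60/6 = 10
te_F = (2 + 4·3 + 4)/6 = 18/6 = 3
te_G = (8 + 4·11 + 20)/6 = 72/6 = 12

Forward pass:
ES_A = 0; EF_A = 14
ES_B = 0; EF_B = 7
ES_C = max(EF_A=14, EF_B=7) = 14; EF_C = 14+4 = 18
ES_D = max(EF_A=14, EF_B=7) = 14; EF_D = 14+15 = 29
ES_E = 29; EF_E = 29+10 = 39
ES_F = 29; EF_F = 29+3 = 32
ES_G = max(EF_B=7, EF_C=18, EF_E=39, EF_F=32) = 39; EF_G = 39+12 = 51
Expected project duration μ = 51 days. Critical path: A → D → E → G.

51 days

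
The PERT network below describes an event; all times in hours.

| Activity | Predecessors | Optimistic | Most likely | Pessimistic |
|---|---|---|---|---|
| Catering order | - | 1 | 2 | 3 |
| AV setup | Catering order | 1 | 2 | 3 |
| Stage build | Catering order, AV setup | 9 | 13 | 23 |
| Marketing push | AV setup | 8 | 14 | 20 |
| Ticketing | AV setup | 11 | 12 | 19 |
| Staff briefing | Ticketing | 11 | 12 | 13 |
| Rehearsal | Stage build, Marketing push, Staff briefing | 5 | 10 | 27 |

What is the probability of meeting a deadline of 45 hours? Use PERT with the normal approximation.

0.845

te_Catering order = (1 + 4·2 + 3)/6 = 12/6 = 2; σ²_Catering order = ((3−1)/6)² = 0.111
te_AV setup = (1 + 4·2 + 3)/6 = 12/6 = 2; σ²_AV setup = ((3−1)/6)² = 0.111
te_Stage build = (9 + 4·13 + 23)/6 = 84/6 = 14; σ²_Stage build = ((23−9)/6)² = 5.444
te_Marketing push = (8 + 4·14 + 20)/6 = 84/6 = 14; σ²_Marketing push = ((20−8)/6)² = 4.000
te_Ticketing = (11 + 4·12 + 19)/6 = 78/6 = 13; σ²_Ticketing = ((19−11)/6)² = 1.778
te_Staff briefing = (11 + 4·12 + 13)/6 = 72/6 = 12; σ²_Staff briefing = ((13−11)/6)² = 0.111
te_Rehearsal = (5 + 4·10 + 27)/6 = 72/6 = 12; σ²_Rehearsal = ((27−5)/6)² = 13.444

Forward pass:
ES_Catering order = 0; EF_Catering order = 2
ES_AV setup = 2; EF_AV setup = 2+2 = 4
ES_Stage build = max(EF_Catering order=2, EF_AV setup=4) = 4; EF_Stage build = 4+14 = 18
ES_Marketing push = 4; EF_Marketing push = 4+14 = 18
ES_Ticketing = 4; EF_Ticketing = 4+13 = 17
ES_Staff briefing = 17; EF_Staff briefing = 17+12 = 29
ES_Rehearsal = max(EF_Stage build=18, EF_Marketing push=18, EF_Staff briefing=29) = 29; EF_Rehearsal = 29+12 = 41
Expected project duration μ = 41 hours. Critical path: Catering order → AV setup → Ticketing → Staff briefing → Rehearsal.

Variance along critical path = 0.111 + 0.111 + 1.778 + 0.111 + 13.444 = 15.556; σ = √15.556 = 3.944 hours.
Z = (45 − 41) / 3.944 = 1.014
P(T ≤ 45) = Φ(1.014) ≈ 0.845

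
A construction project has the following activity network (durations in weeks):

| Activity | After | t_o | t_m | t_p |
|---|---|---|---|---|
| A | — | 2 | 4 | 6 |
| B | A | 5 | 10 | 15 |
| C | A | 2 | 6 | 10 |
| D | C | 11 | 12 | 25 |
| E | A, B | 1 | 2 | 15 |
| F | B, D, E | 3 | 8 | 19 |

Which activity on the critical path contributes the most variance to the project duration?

F

te_A = (2 + 4·4 + 6)/6 = 24/6 = 4; σ²_A = ((6−2)/6)² = 0.444
te_B = (5 + 4·10 + 15)/6 = 60/6 = 10; σ²_B = ((15−5)/6)² = 2.778
te_C = (2 + 4·6 + 10)/6 = 36/6 = 6; σ²_C = ((10−2)/6)² = 1.778
te_D = (11 + 4·12 + 25)/6 = 84/6 = 14; σ²_D = ((25−11)/6)² = 5.444
te_E = (1 + 4·2 + 15)/6 = 24/6 = 4; σ²_E = ((15−1)/6)² = 5.444
te_F = (3 + 4·8 + 19)/6 = 54/6 = 9; σ²_F = ((19−3)/6)² = 7.111

Forward pass:
ES_A = 0; EF_A = 4
ES_B = 4; EF_B = 4+10 = 14
ES_C = 4; EF_C = 4+6 = 10
ES_D = 10; EF_D = 10+14 = 24
ES_E = max(EF_A=4, EF_B=14) = 14; EF_E = 14+4 = 18
ES_F = max(EF_B=14, EF_D=24, EF_E=18) = 24; EF_F = 24+9 = 33
Expected project duration μ = 33 weeks. Critical path: A → C → D → F.

Variances on critical path: σ²_A=0.444, σ²_C=1.778, σ²_D=5.444, σ²_F=7.111.
Largest is σ²_F = 7.111.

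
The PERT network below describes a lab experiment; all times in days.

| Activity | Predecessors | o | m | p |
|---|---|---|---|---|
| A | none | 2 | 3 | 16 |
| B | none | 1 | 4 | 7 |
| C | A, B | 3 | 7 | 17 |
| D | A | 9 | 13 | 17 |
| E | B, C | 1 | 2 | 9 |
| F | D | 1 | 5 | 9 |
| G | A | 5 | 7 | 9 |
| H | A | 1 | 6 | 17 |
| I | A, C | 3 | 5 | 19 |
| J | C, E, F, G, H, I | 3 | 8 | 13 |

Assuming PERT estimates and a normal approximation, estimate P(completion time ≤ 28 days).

te_A = (2 + 4·3 + 16)/6 = 30/6 = 5; σ²_A = ((16−2)/6)² = 5.444
te_B = (1 + 4·4 + 7)/6 = 24/6 = 4; σ²_B = ((7−1)/6)² = 1.000
te_C = (3 + 4·7 + 17)/6 = 48/6 = 8; σ²_C = ((17−3)/6)² = 5.444
te_D = (9 + 4·13 + 17)/6 = 78/6 = 13; σ²_D = ((17−9)/6)² = 1.778
te_E = (1 + 4·2 + 9)/6 = 18/6 = 3; σ²_E = ((9−1)/6)² = 1.778
te_F = (1 + 4·5 + 9)/6 = 30/6 = 5; σ²_F = ((9−1)/6)² = 1.778
te_G = (5 + 4·7 + 9)/6 = 42/6 = 7; σ²_G = ((9−5)/6)² = 0.444
te_H = (1 + 4·6 + 17)/6 = 42/6 = 7; σ²_H = ((17−1)/6)² = 7.111
te_I = (3 + 4·5 + 19)/6 = 42/6 = 7; σ²_I = ((19−3)/6)² = 7.111
te_J = (3 + 4·8 + 13)/6 = 48/6 = 8; σ²_J = ((13−3)/6)² = 2.778

Forward pass:
ES_A = 0; EF_A = 5
ES_B = 0; EF_B = 4
ES_C = max(EF_A=5, EF_B=4) = 5; EF_C = 5+8 = 13
ES_D = 5; EF_D = 5+13 = 18
ES_E = max(EF_B=4, EF_C=13) = 13; EF_E = 13+3 = 16
ES_F = 18; EF_F = 18+5 = 23
ES_G = 5; EF_G = 5+7 = 12
ES_H = 5; EF_H = 5+7 = 12
ES_I = max(EF_A=5, EF_C=13) = 13; EF_I = 13+7 = 20
ES_J = max(EF_C=13, EF_E=16, EF_F=23, EF_G=12, EF_H=12, EF_I=20) = 23; EF_J = 23+8 = 31
Expected project duration μ = 31 days. Critical path: A → D → F → J.

Variance along critical path = 5.444 + 1.778 + 1.778 + 2.778 = 11.778; σ = √11.778 = 3.432 days.
Z = (28 − 31) / 3.432 = -0.874
P(T ≤ 28) = Φ(-0.874) ≈ 0.191

0.191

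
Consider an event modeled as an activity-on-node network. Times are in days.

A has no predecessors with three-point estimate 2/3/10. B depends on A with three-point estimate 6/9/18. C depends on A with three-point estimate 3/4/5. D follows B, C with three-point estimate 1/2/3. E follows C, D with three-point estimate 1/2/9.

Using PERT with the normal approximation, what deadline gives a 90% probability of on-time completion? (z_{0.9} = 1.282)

22.5 days

te_A = (2 + 4·3 + 10)/6 = 24/6 = 4; σ²_A = ((10−2)/6)² = 1.778
te_B = (6 + 4·9 + 18)/6 = 60/6 = 10; σ²_B = ((18−6)/6)² = 4.000
te_C = (3 + 4·4 + 5)/6 = 24/6 = 4; σ²_C = ((5−3)/6)² = 0.111
te_D = (1 + 4·2 + 3)/6 = 12/6 = 2; σ²_D = ((3−1)/6)² = 0.111
te_E = (1 + 4·2 + 9)/6 = 18/6 = 3; σ²_E = ((9−1)/6)² = 1.778

Forward pass:
ES_A = 0; EF_A = 4
ES_B = 4; EF_B = 4+10 = 14
ES_C = 4; EF_C = 4+4 = 8
ES_D = max(EF_B=14, EF_C=8) = 14; EF_D = 14+2 = 16
ES_E = max(EF_C=8, EF_D=16) = 16; EF_E = 16+3 = 19
Expected project duration μ = 19 days. Critical path: A → B → D → E.

Variance along critical path = 1.778 + 4.000 + 0.111 + 1.778 = 7.667; σ = 2.769 days.
D = μ + z·σ = 19 + 1.282·2.769 = 22.5 days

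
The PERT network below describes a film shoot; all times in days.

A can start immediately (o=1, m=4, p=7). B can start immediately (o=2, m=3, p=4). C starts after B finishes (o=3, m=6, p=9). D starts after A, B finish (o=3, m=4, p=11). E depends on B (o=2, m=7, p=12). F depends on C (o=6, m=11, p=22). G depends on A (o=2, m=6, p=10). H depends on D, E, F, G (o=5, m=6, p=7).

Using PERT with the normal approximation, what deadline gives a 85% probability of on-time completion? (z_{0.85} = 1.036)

te_A = (1 + 4·4 + 7)/6 = 24/6 = 4; σ²_A = ((7−1)/6)² = 1.000
te_B = (2 + 4·3 + 4)/6 = 18/6 = 3; σ²_B = ((4−2)/6)² = 0.111
te_C = (3 + 4·6 + 9)/6 = 36/6 = 6; σ²_C = ((9−3)/6)² = 1.000
te_D = (3 + 4·4 + 11)/6 = 30/6 = 5; σ²_D = ((11−3)/6)² = 1.778
te_E = (2 + 4·7 + 12)/6 = 42/6 = 7; σ²_E = ((12−2)/6)² = 2.778
te_F = (6 + 4·11 + 22)/6 = 72/6 = 12; σ²_F = ((22−6)/6)² = 7.111
te_G = (2 + 4·6 + 10)/6 = 36/6 = 6; σ²_G = ((10−2)/6)² = 1.778
te_H = (5 + 4·6 + 7)/6 = 36/6 = 6; σ²_H = ((7−5)/6)² = 0.111

Forward pass:
ES_A = 0; EF_A = 4
ES_B = 0; EF_B = 3
ES_C = 3; EF_C = 3+6 = 9
ES_D = max(EF_A=4, EF_B=3) = 4; EF_D = 4+5 = 9
ES_E = 3; EF_E = 3+7 = 10
ES_F = 9; EF_F = 9+12 = 21
ES_G = 4; EF_G = 4+6 = 10
ES_H = max(EF_D=9, EF_E=10, EF_F=21, EF_G=10) = 21; EF_H = 21+6 = 27
Expected project duration μ = 27 days. Critical path: B → C → F → H.

Variance along critical path = 0.111 + 1.000 + 7.111 + 0.111 = 8.333; σ = 2.887 days.
D = μ + z·σ = 27 + 1.036·2.887 = 30.0 days

30.0 days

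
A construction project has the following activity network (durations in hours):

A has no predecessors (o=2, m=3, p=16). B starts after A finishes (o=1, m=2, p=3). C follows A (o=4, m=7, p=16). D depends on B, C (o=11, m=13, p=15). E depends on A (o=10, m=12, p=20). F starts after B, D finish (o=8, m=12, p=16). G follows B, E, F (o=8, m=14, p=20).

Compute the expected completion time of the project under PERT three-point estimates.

52 hours

te_A = (2 + 4·3 + 16)/6 = 30/6 = 5
te_B = (1 + 4·2 + 3)/6 = 12/6 = 2
te_C = (4 + 4·7 + 16)/6 = 48/6 = 8
te_D = (11 + 4·13 + 15)/6 = 78/6 = 13
te_E = (10 + 4·12 + 20)/6 = 78/6 = 13
te_F = (8 + 4·12 + 16)/6 = 72/6 = 12
te_G = (8 + 4·14 + 20)/6 = 84/6 = 14

Forward pass:
ES_A = 0; EF_A = 5
ES_B = 5; EF_B = 5+2 = 7
ES_C = 5; EF_C = 5+8 = 13
ES_D = max(EF_B=7, EF_C=13) = 13; EF_D = 13+13 = 26
ES_E = 5; EF_E = 5+13 = 18
ES_F = max(EF_B=7, EF_D=26) = 26; EF_F = 26+12 = 38
ES_G = max(EF_B=7, EF_E=18, EF_F=38) = 38; EF_G = 38+14 = 52
Expected project duration μ = 52 hours. Critical path: A → C → D → F → G.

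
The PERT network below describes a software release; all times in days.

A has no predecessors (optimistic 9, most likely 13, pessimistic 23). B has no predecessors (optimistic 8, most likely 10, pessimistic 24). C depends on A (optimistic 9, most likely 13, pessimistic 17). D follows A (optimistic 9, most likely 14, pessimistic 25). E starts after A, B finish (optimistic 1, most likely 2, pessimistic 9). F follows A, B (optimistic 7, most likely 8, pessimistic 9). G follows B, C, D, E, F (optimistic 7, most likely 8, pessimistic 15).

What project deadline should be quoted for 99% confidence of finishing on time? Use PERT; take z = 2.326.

te_A = (9 + 4·13 + 23)/6 = 84/6 = 14; σ²_A = ((23−9)/6)² = 5.444
te_B = (8 + 4·10 + 24)/6 = 72/6 = 12; σ²_B = ((24−8)/6)² = 7.111
te_C = (9 + 4·13 + 17)/6 = 78/6 = 13; σ²_C = ((17−9)/6)² = 1.778
te_D = (9 + 4·14 + 25)/6 = 90/6 = 15; σ²_D = ((25−9)/6)² = 7.111
te_E = (1 + 4·2 + 9)/6 = 18/6 = 3; σ²_E = ((9−1)/6)² = 1.778
te_F = (7 + 4·8 + 9)/6 = 48/6 = 8; σ²_F = ((9−7)/6)² = 0.111
te_G = (7 + 4·8 + 15)/6 = 54/6 = 9; σ²_G = ((15−7)/6)² = 1.778

Forward pass:
ES_A = 0; EF_A = 14
ES_B = 0; EF_B = 12
ES_C = 14; EF_C = 14+13 = 27
ES_D = 14; EF_D = 14+15 = 29
ES_E = max(EF_A=14, EF_B=12) = 14; EF_E = 14+3 = 17
ES_F = max(EF_A=14, EF_B=12) = 14; EF_F = 14+8 = 22
ES_G = max(EF_B=12, EF_C=27, EF_D=29, EF_E=17, EF_F=22) = 29; EF_G = 29+9 = 38
Expected project duration μ = 38 days. Critical path: A → D → G.

Variance along critical path = 5.444 + 7.111 + 1.778 = 14.333; σ = 3.786 days.
D = μ + z·σ = 38 + 2.326·3.786 = 46.8 days

46.8 days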